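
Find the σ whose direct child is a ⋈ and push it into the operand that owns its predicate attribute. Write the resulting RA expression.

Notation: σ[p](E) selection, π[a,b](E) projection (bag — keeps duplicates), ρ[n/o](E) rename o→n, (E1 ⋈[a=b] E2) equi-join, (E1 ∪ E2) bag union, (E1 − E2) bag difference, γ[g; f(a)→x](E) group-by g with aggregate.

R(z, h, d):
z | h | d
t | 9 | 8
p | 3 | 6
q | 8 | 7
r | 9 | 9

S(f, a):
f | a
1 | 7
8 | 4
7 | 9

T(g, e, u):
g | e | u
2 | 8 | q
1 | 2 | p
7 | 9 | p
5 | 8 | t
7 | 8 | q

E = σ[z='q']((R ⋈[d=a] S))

σ filters on z, owned by the left side.
E' = (σ[z='q'](R) ⋈[d=a] S)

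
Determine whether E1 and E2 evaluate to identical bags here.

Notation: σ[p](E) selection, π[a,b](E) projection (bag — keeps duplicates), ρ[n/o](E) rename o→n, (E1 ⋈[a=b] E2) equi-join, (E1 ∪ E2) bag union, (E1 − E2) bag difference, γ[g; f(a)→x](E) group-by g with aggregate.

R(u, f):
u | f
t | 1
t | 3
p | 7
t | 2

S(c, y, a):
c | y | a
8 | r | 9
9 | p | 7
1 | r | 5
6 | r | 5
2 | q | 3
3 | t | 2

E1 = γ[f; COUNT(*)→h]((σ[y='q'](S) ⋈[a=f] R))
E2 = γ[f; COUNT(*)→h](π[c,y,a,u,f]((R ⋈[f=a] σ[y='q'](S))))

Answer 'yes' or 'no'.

E1 per-node cardinality:
  S → 6
  σ[y='q'](S) → 1
  R → 4
  (σ[y='q'](S) ⋈[a=f] R) → 1
  γ[f; COUNT(*)→h]((σ[y='q'](S) ⋈[a=f] R)) → 1
E2 per-node cardinality:
  R → 4
  S → 6
  σ[y='q'](S) → 1
  (R ⋈[f=a] σ[y='q'](S)) → 1
  π[c,y,a,u,f]((R ⋈[f=a] σ[y='q'](S))) → 1
  γ[f; COUNT(*)→h](π[c,y,a,u,f]((R ⋈[f=a] σ[y='q'](S)))) → 1

E1 and E2 produce the same multiset:
f | h
3 | 1

yes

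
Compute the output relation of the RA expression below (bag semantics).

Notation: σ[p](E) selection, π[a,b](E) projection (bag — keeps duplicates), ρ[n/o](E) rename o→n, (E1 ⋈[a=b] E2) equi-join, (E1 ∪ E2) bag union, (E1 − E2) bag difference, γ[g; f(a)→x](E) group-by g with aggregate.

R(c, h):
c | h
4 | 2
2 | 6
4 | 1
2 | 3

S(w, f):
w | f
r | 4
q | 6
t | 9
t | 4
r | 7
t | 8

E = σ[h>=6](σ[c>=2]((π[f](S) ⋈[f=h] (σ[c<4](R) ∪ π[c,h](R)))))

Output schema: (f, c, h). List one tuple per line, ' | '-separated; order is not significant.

Per-node cardinality:
  S → 6
  π[f](S) → 6
  R → 4
  σ[c<4](R) → 2
  R → 4
  π[c,h](R) → 4
  (σ[c<4](R) ∪ π[c,h](R)) → 6
  (π[f](S) ⋈[f=h] (σ[c<4](R) ∪ π[c,h](R))) → 2
  σ[c>=2]((π[f](S) ⋈[f=h] (σ[c<4](R) ∪ π[c,h](R)))) → 2
  σ[h>=6](σ[c>=2]((π[f](S) ⋈[f=h] (σ[c<4](R) ∪ π[c,h](R))))) → 2

== RESULT ==
f | c | h
6 | 2 | 6
6 | 2 | 6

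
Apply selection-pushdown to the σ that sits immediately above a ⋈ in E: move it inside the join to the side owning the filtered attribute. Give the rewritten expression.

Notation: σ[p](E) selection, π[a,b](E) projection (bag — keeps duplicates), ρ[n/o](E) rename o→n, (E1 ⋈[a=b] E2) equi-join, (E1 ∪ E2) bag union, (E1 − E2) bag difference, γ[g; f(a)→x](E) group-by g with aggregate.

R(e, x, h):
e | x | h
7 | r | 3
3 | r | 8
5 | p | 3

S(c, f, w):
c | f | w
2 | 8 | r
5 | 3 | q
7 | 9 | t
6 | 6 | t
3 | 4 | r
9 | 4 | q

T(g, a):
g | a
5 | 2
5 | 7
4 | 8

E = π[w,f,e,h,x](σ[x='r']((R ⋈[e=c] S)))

σ filters on x, owned by the left side.
E' = π[w,f,e,h,x]((σ[x='r'](R) ⋈[e=c] S))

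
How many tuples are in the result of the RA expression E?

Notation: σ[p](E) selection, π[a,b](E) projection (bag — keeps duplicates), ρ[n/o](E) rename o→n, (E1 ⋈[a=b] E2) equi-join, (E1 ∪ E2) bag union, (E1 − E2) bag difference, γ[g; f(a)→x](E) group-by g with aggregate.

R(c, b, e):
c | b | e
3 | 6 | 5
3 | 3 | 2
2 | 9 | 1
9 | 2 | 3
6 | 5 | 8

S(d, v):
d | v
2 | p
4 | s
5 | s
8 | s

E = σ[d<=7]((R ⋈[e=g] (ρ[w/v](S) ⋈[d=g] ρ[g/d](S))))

Row counts bottom-up:
  R → 5
  S → 4
  ρ[w/v](S) → 4
  S → 4
  ρ[g/d](S) → 4
  (ρ[w/v](S) ⋈[d=g] ρ[g/d](S)) → 4
  (R ⋈[e=g] (ρ[w/v](S) ⋈[d=g] ρ[g/d](S))) → 3
  σ[d<=7]((R ⋈[e=g] (ρ[w/v](S) ⋈[d=g] ρ[g/d](S)))) → 2

|E| = 2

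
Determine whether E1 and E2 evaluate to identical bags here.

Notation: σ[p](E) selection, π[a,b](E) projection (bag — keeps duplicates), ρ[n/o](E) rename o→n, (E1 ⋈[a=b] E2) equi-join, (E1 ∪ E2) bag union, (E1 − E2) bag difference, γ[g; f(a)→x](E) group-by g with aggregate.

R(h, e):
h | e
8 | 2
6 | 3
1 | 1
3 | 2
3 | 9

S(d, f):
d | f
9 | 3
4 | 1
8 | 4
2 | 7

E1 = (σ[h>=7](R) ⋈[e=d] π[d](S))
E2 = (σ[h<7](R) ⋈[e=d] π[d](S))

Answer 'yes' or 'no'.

E1 subexpression sizes:
  R → 5
  σ[h>=7](R) → 1
  S → 4
  π[d](S) → 4
  (σ[h>=7](R) ⋈[e=d] π[d](S)) → 1
E2 subexpression sizes:
  R → 5
  σ[h<7](R) → 4
  S → 4
  π[d](S) → 4
  (σ[h<7](R) ⋈[e=d] π[d](S)) → 2

E1 result:
h | e | d
8 | 2 | 2
E2 result:
h | e | d
3 | 2 | 2
3 | 9 | 9
Witness: (8, 2, 2) appears 1× in E1 but 0× in E2.

no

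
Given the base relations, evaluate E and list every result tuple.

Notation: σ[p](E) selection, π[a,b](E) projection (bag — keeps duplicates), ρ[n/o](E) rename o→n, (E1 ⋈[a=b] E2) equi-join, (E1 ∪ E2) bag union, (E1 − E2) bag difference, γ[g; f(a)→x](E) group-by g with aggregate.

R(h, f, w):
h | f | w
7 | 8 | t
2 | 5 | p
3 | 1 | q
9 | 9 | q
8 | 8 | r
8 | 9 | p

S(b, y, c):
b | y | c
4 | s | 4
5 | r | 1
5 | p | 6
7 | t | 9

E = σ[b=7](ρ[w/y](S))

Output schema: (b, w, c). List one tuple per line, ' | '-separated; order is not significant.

Per-node cardinality:
  S → 4
  ρ[w/y](S) → 4
  σ[b=7](ρ[w/y](S)) → 1

== RESULT ==
b | w | c
7 | t | 9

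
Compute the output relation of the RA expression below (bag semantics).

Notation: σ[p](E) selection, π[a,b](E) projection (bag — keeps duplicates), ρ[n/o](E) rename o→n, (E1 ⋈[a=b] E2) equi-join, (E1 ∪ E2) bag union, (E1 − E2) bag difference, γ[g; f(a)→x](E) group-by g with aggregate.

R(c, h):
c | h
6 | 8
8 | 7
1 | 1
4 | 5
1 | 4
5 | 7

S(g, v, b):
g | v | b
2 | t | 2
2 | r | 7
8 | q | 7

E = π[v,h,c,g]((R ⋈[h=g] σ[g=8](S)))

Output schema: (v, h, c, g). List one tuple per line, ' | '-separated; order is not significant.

Per-node cardinality:
  R → 6
  S → 3
  σ[g=8](S) → 1
  (R ⋈[h=g] σ[g=8](S)) → 1
  π[v,h,c,g]((R ⋈[h=g] σ[g=8](S))) → 1

== RESULT ==
v | h | c | g
q | 8 | 6 | 8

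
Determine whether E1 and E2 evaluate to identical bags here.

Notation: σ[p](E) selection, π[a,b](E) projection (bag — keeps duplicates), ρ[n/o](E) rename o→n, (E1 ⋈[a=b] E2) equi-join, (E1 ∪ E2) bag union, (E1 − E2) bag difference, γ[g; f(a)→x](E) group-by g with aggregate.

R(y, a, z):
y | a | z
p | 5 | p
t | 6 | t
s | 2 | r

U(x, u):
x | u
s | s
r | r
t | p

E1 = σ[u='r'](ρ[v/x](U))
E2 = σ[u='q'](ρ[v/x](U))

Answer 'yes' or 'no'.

E1 per-node cardinality:
  U → 3
  ρ[v/x](U) → 3
  σ[u='r'](ρ[v/x](U)) → 1
E2 per-node cardinality:
  U → 3
  ρ[v/x](U) → 3
  σ[u='q'](ρ[v/x](U)) → 0

E1 result:
v | u
r | r
E2 result:
v | u
(0 rows)
Witness: ('r', 'r') appears 1× in E1 but 0× in E2.

no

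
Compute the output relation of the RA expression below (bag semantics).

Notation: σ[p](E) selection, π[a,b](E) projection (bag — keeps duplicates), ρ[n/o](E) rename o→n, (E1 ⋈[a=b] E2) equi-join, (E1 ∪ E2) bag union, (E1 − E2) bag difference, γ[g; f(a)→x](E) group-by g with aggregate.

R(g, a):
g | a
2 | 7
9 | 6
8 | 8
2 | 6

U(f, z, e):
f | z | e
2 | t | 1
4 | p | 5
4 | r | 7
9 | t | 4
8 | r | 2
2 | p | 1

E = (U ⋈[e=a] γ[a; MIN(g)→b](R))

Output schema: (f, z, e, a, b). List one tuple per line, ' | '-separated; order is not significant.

Row counts bottom-up:
  U → 6
  R → 4
  γ[a; MIN(g)→b](R) → 3
  (U ⋈[e=a] γ[a; MIN(g)→b](R)) → 1

== RESULT ==
f | z | e | a | b
4 | r | 7 | 7 | 2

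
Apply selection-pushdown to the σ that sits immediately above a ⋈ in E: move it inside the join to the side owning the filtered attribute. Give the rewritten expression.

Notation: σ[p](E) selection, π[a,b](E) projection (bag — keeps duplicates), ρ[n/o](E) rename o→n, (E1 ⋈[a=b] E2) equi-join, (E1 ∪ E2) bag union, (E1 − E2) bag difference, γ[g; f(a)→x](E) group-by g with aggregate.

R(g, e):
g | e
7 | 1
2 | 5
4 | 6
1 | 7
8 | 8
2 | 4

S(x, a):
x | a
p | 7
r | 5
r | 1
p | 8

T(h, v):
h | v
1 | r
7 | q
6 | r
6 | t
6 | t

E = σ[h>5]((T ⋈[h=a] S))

σ filters on h, owned by the left side.
E' = (σ[h>5](T) ⋈[h=a] S)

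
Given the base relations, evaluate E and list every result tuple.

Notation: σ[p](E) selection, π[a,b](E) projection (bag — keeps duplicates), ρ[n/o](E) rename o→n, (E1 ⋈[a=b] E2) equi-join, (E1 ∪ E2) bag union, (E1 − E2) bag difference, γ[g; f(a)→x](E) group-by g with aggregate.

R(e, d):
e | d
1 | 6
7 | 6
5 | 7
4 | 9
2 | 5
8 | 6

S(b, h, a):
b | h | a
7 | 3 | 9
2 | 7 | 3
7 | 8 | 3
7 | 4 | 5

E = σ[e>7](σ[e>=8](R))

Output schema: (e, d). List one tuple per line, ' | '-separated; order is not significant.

Subexpression sizes:
  R → 6
  σ[e>=8](R) → 1
  σ[e>7](σ[e>=8](R)) → 1

== RESULT ==
e | d
8 | 6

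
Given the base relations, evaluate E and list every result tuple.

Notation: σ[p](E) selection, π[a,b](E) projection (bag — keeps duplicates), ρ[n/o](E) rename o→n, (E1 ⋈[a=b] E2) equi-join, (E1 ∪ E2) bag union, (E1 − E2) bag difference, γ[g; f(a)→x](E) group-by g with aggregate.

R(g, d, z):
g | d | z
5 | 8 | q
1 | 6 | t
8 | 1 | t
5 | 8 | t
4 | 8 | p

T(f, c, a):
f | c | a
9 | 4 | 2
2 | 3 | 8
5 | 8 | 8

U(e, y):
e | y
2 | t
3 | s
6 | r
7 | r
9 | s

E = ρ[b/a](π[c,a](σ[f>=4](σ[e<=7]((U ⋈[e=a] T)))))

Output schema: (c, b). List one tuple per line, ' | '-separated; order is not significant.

Per-node cardinality:
  U → 5
  T → 3
  (U ⋈[e=a] T) → 1
  σ[e<=7]((U ⋈[e=a] T)) → 1
  σ[f>=4](σ[e<=7]((U ⋈[e=a] T))) → 1
  π[c,a](σ[f>=4](σ[e<=7]((U ⋈[e=a] T)))) → 1
  ρ[b/a](π[c,a](σ[f>=4](σ[e<=7]((U ⋈[e=a] T))))) → 1

== RESULT ==
c | b
4 | 2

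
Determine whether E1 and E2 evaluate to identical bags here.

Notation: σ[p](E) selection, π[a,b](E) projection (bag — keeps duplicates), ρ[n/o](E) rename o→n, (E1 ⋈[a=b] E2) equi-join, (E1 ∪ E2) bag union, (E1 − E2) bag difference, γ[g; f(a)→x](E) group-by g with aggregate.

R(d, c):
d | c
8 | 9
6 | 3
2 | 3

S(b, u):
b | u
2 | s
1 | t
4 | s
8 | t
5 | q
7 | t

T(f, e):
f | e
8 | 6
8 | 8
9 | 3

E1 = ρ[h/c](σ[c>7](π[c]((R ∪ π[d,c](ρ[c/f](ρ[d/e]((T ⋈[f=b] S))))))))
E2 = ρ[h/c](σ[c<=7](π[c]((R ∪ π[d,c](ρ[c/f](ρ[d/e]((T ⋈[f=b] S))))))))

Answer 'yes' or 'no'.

E1 subexpression sizes:
  R → 3
  T → 3
  S → 6
  (T ⋈[f=b] S) → 2
  ρ[d/e]((T ⋈[f=b] S)) → 2
  ρ[c/f](ρ[d/e]((T ⋈[f=b] S))) → 2
  π[d,c](ρ[c/f](ρ[d/e]((T ⋈[f=b] S)))) → 2
  (R ∪ π[d,c](ρ[c/f](ρ[d/e]((T ⋈[f=b] S))))) → 5
  π[c]((R ∪ π[d,c](ρ[c/f](ρ[d/e]((T ⋈[f=b] S)))))) → 5
  σ[c>7](π[c]((R ∪ π[d,c](ρ[c/f](ρ[d/e]((T ⋈[f=b] S))))))) → 3
  ρ[h/c](σ[c>7](π[c]((R ∪ π[d,c](ρ[c/f](ρ[d/e]((T ⋈[f=b] S)))))))) → 3
E2 subexpression sizes:
  R → 3
  T → 3
  S → 6
  (T ⋈[f=b] S) → 2
  ρ[d/e]((T ⋈[f=b] S)) → 2
  ρ[c/f](ρ[d/e]((T ⋈[f=b] S))) → 2
  π[d,c](ρ[c/f](ρ[d/e]((T ⋈[f=b] S)))) → 2
  (R ∪ π[d,c](ρ[c/f](ρ[d/e]((T ⋈[f=b] S))))) → 5
  π[c]((R ∪ π[d,c](ρ[c/f](ρ[d/e]((T ⋈[f=b] S)))))) → 5
  σ[c<=7](π[c]((R ∪ π[d,c](ρ[c/f](ρ[d/e]((T ⋈[f=b] S))))))) → 2
  ρ[h/c](σ[c<=7](π[c]((R ∪ π[d,c](ρ[c/f](ρ[d/e]((T ⋈[f=b] S)))))))) → 2

E1 result:
h
8
8
9
E2 result:
h
3
3
Witness: (8,) appears 2× in E1 but 0× in E2.

no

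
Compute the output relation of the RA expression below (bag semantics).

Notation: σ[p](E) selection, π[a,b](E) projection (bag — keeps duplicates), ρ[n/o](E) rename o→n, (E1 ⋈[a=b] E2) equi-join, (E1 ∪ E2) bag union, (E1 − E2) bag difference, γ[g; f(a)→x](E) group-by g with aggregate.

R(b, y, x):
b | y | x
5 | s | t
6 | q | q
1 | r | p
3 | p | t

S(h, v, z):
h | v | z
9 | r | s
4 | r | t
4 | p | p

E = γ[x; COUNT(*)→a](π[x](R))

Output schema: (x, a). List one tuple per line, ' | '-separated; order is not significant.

Per-node cardinality:
  R → 4
  π[x](R) → 4
  γ[x; COUNT(*)→a](π[x](R)) → 3

== RESULT ==
x | a
p | 1
q | 1
t | 2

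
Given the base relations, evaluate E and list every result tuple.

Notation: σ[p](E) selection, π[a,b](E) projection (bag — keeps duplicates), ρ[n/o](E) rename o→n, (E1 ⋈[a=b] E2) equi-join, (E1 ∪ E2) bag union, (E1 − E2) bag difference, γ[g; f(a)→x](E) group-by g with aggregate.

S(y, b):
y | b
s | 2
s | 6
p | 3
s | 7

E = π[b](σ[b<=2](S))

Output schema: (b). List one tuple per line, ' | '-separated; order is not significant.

Subexpression sizes:
  S → 4
  σ[b<=2](S) → 1
  π[b](σ[b<=2](S)) → 1

== RESULT ==
b
2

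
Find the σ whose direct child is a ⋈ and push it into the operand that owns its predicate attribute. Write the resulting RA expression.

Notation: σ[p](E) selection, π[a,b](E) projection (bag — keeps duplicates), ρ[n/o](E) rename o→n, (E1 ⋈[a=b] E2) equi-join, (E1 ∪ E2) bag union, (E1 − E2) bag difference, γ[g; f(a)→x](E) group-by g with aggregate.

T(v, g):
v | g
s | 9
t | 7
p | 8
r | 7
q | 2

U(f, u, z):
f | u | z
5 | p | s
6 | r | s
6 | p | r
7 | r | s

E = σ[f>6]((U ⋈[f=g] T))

σ filters on f, owned by the left side.
E' = (σ[f>6](U) ⋈[f=g] T)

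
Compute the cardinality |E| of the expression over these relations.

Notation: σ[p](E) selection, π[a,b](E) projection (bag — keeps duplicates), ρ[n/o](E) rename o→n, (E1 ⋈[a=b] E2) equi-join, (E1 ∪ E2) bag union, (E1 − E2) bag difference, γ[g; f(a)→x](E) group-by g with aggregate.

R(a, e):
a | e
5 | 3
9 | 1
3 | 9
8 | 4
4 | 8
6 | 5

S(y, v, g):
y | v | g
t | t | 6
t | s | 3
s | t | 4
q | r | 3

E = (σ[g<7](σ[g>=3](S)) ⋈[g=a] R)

Stepwise |·|:
  S → 4
  σ[g>=3](S) → 4
  σ[g<7](σ[g>=3](S)) → 4
  R → 6
  (σ[g<7](σ[g>=3](S)) ⋈[g=a] R) → 4

|E| = 4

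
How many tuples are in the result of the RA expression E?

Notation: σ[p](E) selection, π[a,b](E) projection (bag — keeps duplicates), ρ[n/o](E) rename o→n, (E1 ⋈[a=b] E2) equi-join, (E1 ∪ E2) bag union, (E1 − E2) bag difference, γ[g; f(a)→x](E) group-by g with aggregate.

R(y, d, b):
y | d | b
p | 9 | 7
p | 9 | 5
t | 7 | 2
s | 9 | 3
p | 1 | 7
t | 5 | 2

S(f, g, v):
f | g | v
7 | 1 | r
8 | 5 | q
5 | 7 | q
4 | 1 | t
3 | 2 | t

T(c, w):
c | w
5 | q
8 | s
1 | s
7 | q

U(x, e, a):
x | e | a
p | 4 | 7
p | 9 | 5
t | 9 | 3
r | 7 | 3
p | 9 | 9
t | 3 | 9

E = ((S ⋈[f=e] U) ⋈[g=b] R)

Row counts bottom-up:
  S → 5
  U → 6
  (S ⋈[f=e] U) → 3
  R → 6
  ((S ⋈[f=e] U) ⋈[g=b] R) → 2

|E| = 2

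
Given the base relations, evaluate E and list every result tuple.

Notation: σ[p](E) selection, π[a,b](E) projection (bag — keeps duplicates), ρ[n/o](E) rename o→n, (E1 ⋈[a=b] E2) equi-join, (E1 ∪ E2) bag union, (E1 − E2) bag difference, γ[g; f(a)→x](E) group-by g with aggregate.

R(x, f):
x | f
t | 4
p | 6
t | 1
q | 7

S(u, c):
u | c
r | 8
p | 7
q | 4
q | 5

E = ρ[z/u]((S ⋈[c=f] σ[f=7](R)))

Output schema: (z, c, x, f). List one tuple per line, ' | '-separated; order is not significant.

Row counts bottom-up:
  S → 4
  R → 4
  σ[f=7](R) → 1
  (S ⋈[c=f] σ[f=7](R)) → 1
  ρ[z/u]((S ⋈[c=f] σ[f=7](R))) → 1

== RESULT ==
z | c | x | f
p | 7 | q | 7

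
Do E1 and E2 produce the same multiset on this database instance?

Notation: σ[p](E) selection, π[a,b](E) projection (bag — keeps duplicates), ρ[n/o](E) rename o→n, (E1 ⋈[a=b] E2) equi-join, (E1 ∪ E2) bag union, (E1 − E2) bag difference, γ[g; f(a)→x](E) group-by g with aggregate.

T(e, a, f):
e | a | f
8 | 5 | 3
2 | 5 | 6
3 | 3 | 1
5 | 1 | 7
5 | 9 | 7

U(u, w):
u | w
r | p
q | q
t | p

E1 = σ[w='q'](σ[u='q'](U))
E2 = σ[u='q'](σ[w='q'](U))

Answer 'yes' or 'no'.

E1 subexpression sizes:
  U → 3
  σ[u='q'](U) → 1
  σ[w='q'](σ[u='q'](U)) → 1
E2 subexpression sizes:
  U → 3
  σ[w='q'](U) → 1
  σ[u='q'](σ[w='q'](U)) → 1

E1 and E2 produce the same multiset:
u | w
q | q

yes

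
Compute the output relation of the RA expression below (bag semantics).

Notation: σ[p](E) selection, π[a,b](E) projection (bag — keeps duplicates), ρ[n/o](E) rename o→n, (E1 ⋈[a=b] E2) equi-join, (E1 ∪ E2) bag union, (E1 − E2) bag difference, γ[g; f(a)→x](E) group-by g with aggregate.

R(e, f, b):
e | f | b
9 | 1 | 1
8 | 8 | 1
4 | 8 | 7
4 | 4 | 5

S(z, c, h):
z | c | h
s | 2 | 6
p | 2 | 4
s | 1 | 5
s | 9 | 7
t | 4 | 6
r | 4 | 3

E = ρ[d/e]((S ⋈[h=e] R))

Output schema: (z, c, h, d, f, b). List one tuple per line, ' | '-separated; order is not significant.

Row counts bottom-up:
  S → 6
  R → 4
  (S ⋈[h=e] R) → 2
  ρ[d/e]((S ⋈[h=e] R)) → 2

== RESULT ==
z | c | h | d | f | b
p | 2 | 4 | 4 | 4 | 5
p | 2 | 4 | 4 | 8 | 7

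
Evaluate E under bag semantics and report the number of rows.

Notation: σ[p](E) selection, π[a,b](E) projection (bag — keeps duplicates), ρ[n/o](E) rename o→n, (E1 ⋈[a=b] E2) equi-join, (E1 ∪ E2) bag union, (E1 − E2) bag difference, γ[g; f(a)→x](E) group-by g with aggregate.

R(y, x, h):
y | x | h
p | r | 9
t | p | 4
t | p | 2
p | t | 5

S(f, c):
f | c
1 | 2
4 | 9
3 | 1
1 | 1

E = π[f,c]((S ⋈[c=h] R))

Per-node cardinality:
  S → 4
  R → 4
  (S ⋈[c=h] R) → 2
  π[f,c]((S ⋈[c=h] R)) → 2

|E| = 2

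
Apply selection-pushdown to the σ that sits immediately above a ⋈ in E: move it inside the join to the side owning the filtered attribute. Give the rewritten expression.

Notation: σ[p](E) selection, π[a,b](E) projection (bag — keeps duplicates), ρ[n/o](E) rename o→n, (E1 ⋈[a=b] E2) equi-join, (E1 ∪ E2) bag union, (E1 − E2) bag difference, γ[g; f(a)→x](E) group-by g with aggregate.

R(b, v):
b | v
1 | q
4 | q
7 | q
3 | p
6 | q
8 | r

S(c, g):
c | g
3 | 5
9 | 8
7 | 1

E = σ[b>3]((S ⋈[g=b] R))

σ filters on b, owned by the right side.
E' = (S ⋈[g=b] σ[b>3](R))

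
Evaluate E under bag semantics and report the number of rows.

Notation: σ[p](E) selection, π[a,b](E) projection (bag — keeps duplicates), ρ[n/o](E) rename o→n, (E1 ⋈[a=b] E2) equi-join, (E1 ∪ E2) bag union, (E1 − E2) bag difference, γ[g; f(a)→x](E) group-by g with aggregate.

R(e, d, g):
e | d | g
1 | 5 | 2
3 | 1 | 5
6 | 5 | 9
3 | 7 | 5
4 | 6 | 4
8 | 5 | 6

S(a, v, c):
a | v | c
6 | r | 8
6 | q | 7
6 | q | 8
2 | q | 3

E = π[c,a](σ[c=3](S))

Subexpression sizes:
  S → 4
  σ[c=3](S) → 1
  π[c,a](σ[c=3](S)) → 1

|E| = 1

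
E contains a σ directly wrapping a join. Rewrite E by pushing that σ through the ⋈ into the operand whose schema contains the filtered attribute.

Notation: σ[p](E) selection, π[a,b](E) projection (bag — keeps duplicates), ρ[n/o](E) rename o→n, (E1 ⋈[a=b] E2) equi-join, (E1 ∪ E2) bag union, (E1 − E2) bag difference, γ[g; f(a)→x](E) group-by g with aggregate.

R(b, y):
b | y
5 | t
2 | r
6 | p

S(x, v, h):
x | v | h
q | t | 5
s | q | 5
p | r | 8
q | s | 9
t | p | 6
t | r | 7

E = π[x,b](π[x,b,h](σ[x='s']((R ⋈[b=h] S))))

σ filters on x, owned by the right side.
E' = π[x,b](π[x,b,h]((R ⋈[b=h] σ[x='s'](S))))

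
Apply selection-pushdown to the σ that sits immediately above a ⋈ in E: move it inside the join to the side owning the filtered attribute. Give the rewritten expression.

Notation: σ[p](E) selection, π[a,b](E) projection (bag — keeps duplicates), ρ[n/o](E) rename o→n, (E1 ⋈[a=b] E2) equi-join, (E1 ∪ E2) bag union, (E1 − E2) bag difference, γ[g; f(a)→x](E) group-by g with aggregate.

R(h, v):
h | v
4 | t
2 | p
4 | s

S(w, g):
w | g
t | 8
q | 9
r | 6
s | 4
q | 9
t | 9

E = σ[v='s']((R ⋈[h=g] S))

σ filters on v, owned by the left side.
E' = (σ[v='s'](R) ⋈[h=g] S)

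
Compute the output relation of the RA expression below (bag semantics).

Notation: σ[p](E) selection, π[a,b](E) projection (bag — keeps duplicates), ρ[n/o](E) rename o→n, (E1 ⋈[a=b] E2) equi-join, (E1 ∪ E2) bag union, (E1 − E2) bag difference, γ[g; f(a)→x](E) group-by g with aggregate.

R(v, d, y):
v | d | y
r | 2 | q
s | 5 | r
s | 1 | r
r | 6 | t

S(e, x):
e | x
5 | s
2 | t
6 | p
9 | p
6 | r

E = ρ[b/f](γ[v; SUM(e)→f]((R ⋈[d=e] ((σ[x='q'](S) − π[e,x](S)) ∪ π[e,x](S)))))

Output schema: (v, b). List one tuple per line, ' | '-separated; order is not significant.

Row counts bottom-up:
  R → 4
  S → 5
  σ[x='q'](S) → 0
  S → 5
  π[e,x](S) → 5
  (σ[x='q'](S) − π[e,x](S)) → 0
  S → 5
  π[e,x](S) → 5
  ((σ[x='q'](S) − π[e,x](S)) ∪ π[e,x](S)) → 5
  (R ⋈[d=e] ((σ[x='q'](S) − π[e,x](S)) ∪ π[e,x](S))) → 4
  γ[v; SUM(e)→f]((R ⋈[d=e] ((σ[x='q'](S) − π[e,x](S)) ∪ π[e,x](S)))) → 2
  ρ[b/f](γ[v; SUM(e)→f]((R ⋈[d=e] ((σ[x='q'](S) − π[e,x](S)) ∪ π[e,x](S))))) → 2

== RESULT ==
v | b
r | 14
s | 5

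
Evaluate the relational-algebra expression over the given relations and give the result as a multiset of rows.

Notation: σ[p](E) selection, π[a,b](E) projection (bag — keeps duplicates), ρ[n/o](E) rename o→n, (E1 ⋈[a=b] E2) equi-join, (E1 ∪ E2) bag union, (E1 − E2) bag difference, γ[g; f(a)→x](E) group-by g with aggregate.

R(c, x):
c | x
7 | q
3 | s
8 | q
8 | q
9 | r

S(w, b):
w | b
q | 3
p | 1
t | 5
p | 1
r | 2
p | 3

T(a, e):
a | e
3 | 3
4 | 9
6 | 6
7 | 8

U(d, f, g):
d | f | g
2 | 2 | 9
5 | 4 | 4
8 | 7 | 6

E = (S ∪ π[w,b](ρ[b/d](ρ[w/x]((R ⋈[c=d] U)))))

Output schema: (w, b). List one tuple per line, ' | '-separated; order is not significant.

Subexpression sizes:
  S → 6
  R → 5
  U → 3
  (R ⋈[c=d] U) → 2
  ρ[w/x]((R ⋈[c=d] U)) → 2
  ρ[b/d](ρ[w/x]((R ⋈[c=d] U))) → 2
  π[w,b](ρ[b/d](ρ[w/x]((R ⋈[c=d] U)))) → 2
  (S ∪ π[w,b](ρ[b/d](ρ[w/x]((R ⋈[c=d] U))))) → 8

== RESULT ==
w | b
p | 1
p | 1
p | 3
q | 3
q | 8
q | 8
r | 2
t | 5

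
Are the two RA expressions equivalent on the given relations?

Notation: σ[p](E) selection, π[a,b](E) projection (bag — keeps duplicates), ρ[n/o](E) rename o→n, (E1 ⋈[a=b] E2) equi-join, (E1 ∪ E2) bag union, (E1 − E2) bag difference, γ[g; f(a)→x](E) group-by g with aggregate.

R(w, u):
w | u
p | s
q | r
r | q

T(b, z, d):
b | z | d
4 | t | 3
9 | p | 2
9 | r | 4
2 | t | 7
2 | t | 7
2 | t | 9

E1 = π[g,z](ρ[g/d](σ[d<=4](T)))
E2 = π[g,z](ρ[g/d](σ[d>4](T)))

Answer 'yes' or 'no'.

E1 subexpression sizes:
  T → 6
  σ[d<=4](T) → 3
  ρ[g/d](σ[d<=4](T)) → 3
  π[g,z](ρ[g/d](σ[d<=4](T))) → 3
E2 subexpression sizes:
  T → 6
  σ[d>4](T) → 3
  ρ[g/d](σ[d>4](T)) → 3
  π[g,z](ρ[g/d](σ[d>4](T))) → 3

E1 result:
g | z
2 | p
3 | t
4 | r
E2 result:
g | z
7 | t
7 | t
9 | t
Witness: (3, 't') appears 1× in E1 but 0× in E2.

no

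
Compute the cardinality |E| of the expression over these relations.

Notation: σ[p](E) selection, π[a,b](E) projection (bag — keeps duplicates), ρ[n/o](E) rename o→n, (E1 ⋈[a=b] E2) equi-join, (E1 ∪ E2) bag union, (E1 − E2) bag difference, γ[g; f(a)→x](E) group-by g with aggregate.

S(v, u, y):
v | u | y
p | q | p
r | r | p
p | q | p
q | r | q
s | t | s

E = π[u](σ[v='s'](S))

Subexpression sizes:
  S → 5
  σ[v='s'](S) → 1
  π[u](σ[v='s'](S)) → 1

|E| = 1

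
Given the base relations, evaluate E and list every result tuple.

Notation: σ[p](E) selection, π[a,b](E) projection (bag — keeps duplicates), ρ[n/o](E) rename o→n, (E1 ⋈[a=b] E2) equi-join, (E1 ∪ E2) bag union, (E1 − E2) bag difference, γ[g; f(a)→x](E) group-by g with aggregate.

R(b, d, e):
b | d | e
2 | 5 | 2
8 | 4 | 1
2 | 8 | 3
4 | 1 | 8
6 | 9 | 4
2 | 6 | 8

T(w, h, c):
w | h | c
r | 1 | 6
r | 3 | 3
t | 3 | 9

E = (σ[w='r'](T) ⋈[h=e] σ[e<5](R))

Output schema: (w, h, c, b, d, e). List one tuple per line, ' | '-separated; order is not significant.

Stepwise |·|:
  T → 3
  σ[w='r'](T) → 2
  R → 6
  σ[e<5](R) → 4
  (σ[w='r'](T) ⋈[h=e] σ[e<5](R)) → 2

== RESULT ==
w | h | c | b | d | e
r | 1 | 6 | 8 | 4 | 1
r | 3 | 3 | 2 | 8 | 3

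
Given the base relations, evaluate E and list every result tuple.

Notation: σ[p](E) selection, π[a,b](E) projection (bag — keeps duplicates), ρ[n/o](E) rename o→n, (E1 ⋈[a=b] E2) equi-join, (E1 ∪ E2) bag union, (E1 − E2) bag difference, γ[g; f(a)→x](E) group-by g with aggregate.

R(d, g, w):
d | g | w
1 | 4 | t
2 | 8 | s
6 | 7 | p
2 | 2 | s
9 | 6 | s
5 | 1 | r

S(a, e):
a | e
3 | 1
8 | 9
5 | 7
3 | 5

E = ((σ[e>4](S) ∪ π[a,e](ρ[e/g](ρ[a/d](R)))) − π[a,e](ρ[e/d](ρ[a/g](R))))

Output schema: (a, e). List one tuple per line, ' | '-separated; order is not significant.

Row counts bottom-up:
  S → 4
  σ[e>4](S) → 3
  R → 6
  ρ[a/d](R) → 6
  ρ[e/g](ρ[a/d](R)) → 6
  π[a,e](ρ[e/g](ρ[a/d](R))) → 6
  (σ[e>4](S) ∪ π[a,e](ρ[e/g](ρ[a/d](R)))) → 9
  R → 6
  ρ[a/g](R) → 6
  ρ[e/d](ρ[a/g](R)) → 6
  π[a,e](ρ[e/d](ρ[a/g](R))) → 6
  ((σ[e>4](S) ∪ π[a,e](ρ[e/g](ρ[a/d](R)))) − π[a,e](ρ[e/d](ρ[a/g](R)))) → 8

== RESULT ==
a | e
1 | 4
2 | 8
3 | 5
5 | 1
5 | 7
6 | 7
8 | 9
9 | 6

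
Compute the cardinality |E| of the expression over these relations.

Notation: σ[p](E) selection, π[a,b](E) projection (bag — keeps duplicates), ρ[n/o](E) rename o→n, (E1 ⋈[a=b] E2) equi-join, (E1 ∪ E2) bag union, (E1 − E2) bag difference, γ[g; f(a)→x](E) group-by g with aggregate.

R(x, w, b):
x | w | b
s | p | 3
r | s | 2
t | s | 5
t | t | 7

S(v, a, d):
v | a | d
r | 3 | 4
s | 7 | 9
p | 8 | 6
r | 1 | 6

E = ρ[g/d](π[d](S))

Stepwise |·|:
  S → 4
  π[d](S) → 4
  ρ[g/d](π[d](S)) → 4

|E| = 4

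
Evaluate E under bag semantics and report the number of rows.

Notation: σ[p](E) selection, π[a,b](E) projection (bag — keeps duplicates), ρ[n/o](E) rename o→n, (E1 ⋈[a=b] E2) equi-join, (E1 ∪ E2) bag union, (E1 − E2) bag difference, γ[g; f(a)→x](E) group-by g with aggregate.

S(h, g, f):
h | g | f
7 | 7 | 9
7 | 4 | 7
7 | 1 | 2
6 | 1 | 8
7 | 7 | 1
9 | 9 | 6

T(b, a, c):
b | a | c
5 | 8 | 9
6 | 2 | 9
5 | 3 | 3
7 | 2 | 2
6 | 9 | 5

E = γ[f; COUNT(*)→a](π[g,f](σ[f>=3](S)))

Stepwise |·|:
  S → 6
  σ[f>=3](S) → 4
  π[g,f](σ[f>=3](S)) → 4
  γ[f; COUNT(*)→a](π[g,f](σ[f>=3](S))) → 4

|E| = 4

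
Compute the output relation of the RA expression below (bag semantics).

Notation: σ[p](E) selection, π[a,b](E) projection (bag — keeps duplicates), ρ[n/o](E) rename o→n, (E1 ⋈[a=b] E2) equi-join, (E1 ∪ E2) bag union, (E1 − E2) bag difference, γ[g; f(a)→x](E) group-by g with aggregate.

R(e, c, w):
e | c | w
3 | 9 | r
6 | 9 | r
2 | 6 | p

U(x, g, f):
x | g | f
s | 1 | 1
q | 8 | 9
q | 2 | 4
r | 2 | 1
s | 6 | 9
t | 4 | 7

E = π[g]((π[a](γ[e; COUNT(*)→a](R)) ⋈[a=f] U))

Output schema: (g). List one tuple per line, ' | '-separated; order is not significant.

Row counts bottom-up:
  R → 3
  γ[e; COUNT(*)→a](R) → 3
  π[a](γ[e; COUNT(*)→a](R)) → 3
  U → 6
  (π[a](γ[e; COUNT(*)→a](R)) ⋈[a=f] U) → 6
  π[g]((π[a](γ[e; COUNT(*)→a](R)) ⋈[a=f] U)) → 6

== RESULT ==
g
1
1
1
2
2
2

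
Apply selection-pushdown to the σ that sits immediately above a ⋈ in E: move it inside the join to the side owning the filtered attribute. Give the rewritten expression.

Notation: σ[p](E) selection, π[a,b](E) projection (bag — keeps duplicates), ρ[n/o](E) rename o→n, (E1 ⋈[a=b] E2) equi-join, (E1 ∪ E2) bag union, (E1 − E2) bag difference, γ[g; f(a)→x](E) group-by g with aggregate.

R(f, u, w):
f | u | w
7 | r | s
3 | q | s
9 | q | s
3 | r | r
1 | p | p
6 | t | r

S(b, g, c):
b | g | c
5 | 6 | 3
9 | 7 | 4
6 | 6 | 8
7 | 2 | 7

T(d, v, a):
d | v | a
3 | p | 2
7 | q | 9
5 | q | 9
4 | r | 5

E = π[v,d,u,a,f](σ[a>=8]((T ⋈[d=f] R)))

σ filters on a, owned by the left side.
E' = π[v,d,u,a,f]((σ[a>=8](T) ⋈[d=f] R))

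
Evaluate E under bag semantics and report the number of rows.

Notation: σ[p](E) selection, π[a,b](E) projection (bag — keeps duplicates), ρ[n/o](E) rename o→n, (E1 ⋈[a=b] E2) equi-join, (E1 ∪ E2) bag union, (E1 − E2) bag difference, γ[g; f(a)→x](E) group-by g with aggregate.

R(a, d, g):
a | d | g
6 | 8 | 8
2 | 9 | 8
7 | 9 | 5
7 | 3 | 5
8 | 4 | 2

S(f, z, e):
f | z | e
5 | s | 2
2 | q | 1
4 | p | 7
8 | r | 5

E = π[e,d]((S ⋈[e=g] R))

Per-node cardinality:
  S → 4
  R → 5
  (S ⋈[e=g] R) → 3
  π[e,d]((S ⋈[e=g] R)) → 3

|E| = 3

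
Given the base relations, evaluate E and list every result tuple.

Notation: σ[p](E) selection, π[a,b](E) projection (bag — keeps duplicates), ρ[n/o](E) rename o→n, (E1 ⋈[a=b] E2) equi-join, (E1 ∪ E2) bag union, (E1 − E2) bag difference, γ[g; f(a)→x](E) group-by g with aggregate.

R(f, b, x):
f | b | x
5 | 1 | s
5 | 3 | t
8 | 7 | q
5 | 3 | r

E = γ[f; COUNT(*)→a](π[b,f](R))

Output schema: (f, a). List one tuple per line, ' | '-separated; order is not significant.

Row counts bottom-up:
  R → 4
  π[b,f](R) → 4
  γ[f; COUNT(*)→a](π[b,f](R)) → 2

== RESULT ==
f | a
5 | 3
8 | 1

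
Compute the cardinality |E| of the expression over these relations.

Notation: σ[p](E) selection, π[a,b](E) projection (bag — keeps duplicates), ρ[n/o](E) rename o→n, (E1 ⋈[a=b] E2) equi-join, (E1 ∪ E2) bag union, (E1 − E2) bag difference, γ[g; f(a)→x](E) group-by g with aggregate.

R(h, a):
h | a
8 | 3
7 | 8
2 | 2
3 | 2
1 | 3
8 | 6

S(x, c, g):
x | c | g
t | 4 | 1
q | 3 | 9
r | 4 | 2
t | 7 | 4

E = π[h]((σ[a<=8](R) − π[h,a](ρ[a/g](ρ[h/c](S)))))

Subexpression sizes:
  R → 6
  σ[a<=8](R) → 6
  S → 4
  ρ[h/c](S) → 4
  ρ[a/g](ρ[h/c](S)) → 4
  π[h,a](ρ[a/g](ρ[h/c](S))) → 4
  (σ[a<=8](R) − π[h,a](ρ[a/g](ρ[h/c](S)))) → 6
  π[h]((σ[a<=8](R) − π[h,a](ρ[a/g](ρ[h/c](S))))) → 6

|E| = 6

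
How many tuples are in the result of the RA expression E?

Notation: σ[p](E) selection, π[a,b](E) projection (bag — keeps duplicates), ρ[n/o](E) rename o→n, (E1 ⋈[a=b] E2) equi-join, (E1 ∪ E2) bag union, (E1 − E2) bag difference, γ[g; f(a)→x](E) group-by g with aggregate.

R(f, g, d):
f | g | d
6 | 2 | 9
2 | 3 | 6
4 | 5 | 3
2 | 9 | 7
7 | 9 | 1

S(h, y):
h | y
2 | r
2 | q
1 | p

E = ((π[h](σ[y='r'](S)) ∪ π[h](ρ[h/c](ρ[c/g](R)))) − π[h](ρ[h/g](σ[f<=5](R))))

Subexpression sizes:
  S → 3
  σ[y='r'](S) → 1
  π[h](σ[y='r'](S)) → 1
  R → 5
  ρ[c/g](R) → 5
  ρ[h/c](ρ[c/g](R)) → 5
  π[h](ρ[h/c](ρ[c/g](R))) → 5
  (π[h](σ[y='r'](S)) ∪ π[h](ρ[h/c](ρ[c/g](R)))) → 6
  R → 5
  σ[f<=5](R) → 3
  ρ[h/g](σ[f<=5](R)) → 3
  π[h](ρ[h/g](σ[f<=5](R))) → 3
  ((π[h](σ[y='r'](S)) ∪ π[h](ρ[h/c](ρ[c/g](R)))) − π[h](ρ[h/g](σ[f<=5](R)))) → 3

|E| = 3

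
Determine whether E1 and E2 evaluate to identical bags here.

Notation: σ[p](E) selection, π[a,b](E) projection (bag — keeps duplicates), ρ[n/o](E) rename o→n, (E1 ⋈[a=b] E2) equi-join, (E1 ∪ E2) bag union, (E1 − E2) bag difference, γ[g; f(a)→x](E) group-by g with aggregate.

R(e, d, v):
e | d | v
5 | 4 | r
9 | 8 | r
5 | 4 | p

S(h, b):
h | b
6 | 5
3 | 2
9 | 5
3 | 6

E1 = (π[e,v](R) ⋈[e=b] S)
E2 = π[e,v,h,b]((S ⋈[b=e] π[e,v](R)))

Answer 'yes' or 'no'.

E1 stepwise |·|:
  R → 3
  π[e,v](R) → 3
  S → 4
  (π[e,v](R) ⋈[e=b] S) → 4
E2 stepwise |·|:
  S → 4
  R → 3
  π[e,v](R) → 3
  (S ⋈[b=e] π[e,v](R)) → 4
  π[e,v,h,b]((S ⋈[b=e] π[e,v](R))) → 4

E1 and E2 produce the same multiset:
e | v | h | b
5 | p | 6 | 5
5 | p | 9 | 5
5 | r | 6 | 5
5 | r | 9 | 5

yes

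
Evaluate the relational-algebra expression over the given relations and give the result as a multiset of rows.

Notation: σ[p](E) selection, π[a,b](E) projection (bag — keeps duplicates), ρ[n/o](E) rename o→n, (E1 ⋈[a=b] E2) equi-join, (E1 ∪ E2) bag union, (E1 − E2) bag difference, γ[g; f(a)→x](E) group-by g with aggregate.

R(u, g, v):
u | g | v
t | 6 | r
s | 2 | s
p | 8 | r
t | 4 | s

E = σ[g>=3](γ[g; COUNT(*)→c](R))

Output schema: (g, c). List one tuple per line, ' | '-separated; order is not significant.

Subexpression sizes:
  R → 4
  γ[g; COUNT(*)→c](R) → 4
  σ[g>=3](γ[g; COUNT(*)→c](R)) → 3

== RESULT ==
g | c
4 | 1
6 | 1
8 | 1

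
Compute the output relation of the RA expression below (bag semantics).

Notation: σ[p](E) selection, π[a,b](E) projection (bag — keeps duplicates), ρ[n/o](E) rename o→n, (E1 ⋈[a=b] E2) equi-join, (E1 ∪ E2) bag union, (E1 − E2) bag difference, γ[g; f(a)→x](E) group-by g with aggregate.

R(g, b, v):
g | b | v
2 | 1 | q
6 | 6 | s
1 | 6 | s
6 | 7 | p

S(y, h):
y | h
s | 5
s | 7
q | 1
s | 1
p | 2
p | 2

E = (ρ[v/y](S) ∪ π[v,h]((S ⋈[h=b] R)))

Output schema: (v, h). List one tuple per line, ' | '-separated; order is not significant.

Per-node cardinality:
  S → 6
  ρ[v/y](S) → 6
  S → 6
  R → 4
  (S ⋈[h=b] R) → 3
  π[v,h]((S ⋈[h=b] R)) → 3
  (ρ[v/y](S) ∪ π[v,h]((S ⋈[h=b] R))) → 9

== RESULT ==
v | h
p | 2
p | 2
p | 7
q | 1
q | 1
q | 1
s | 1
s | 5
s | 7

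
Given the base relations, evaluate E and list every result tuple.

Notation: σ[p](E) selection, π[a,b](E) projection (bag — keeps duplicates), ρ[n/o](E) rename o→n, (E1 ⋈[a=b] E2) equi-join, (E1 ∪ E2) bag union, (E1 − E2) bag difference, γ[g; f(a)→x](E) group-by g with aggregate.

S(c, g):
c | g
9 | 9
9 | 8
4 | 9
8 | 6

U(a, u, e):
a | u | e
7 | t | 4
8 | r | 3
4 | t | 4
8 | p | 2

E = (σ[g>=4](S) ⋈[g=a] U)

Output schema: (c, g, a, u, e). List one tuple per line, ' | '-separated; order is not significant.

Subexpression sizes:
  S → 4
  σ[g>=4](S) → 4
  U → 4
  (σ[g>=4](S) ⋈[g=a] U) → 2

== RESULT ==
c | g | a | u | e
9 | 8 | 8 | p | 2
9 | 8 | 8 | r | 3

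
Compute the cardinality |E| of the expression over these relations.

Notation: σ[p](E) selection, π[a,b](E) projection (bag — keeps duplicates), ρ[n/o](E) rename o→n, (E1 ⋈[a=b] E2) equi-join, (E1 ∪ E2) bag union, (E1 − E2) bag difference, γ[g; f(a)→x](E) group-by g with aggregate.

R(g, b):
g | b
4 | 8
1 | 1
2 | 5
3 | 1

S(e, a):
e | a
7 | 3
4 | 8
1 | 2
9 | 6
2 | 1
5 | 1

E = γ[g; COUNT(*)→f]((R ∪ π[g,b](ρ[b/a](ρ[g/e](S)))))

Subexpression sizes:
  R → 4
  S → 6
  ρ[g/e](S) → 6
  ρ[b/a](ρ[g/e](S)) → 6
  π[g,b](ρ[b/a](ρ[g/e](S))) → 6
  (R ∪ π[g,b](ρ[b/a](ρ[g/e](S)))) → 10
  γ[g; COUNT(*)→f]((R ∪ π[g,b](ρ[b/a](ρ[g/e](S))))) → 7

|E| = 7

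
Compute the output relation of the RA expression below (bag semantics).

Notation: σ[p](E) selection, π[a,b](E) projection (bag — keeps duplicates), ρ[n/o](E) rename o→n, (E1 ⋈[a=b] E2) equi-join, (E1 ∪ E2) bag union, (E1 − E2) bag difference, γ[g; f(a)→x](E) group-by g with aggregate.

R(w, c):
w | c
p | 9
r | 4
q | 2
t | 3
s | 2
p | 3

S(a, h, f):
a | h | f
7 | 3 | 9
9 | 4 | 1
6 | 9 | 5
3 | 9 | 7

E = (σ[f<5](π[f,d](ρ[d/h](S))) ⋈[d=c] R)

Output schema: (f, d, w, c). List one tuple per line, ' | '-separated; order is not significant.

Subexpression sizes:
  S → 4
  ρ[d/h](S) → 4
  π[f,d](ρ[d/h](S)) → 4
  σ[f<5](π[f,d](ρ[d/h](S))) → 1
  R → 6
  (σ[f<5](π[f,d](ρ[d/h](S))) ⋈[d=c] R) → 1

== RESULT ==
f | d | w | c
1 | 4 | r | 4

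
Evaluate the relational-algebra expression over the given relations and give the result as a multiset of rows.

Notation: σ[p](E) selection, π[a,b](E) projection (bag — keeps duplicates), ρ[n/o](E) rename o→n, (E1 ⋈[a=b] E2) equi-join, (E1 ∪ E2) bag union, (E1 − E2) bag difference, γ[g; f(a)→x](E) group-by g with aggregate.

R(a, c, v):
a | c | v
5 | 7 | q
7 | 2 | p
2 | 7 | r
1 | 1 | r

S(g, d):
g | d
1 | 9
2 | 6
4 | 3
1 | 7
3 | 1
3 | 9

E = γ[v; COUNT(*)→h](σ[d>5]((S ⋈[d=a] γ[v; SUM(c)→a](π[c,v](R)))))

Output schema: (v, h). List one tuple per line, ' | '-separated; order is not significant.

Per-node cardinality:
  S → 6
  R → 4
  π[c,v](R) → 4
  γ[v; SUM(c)→a](π[c,v](R)) → 3
  (S ⋈[d=a] γ[v; SUM(c)→a](π[c,v](R))) → 1
  σ[d>5]((S ⋈[d=a] γ[v; SUM(c)→a](π[c,v](R)))) → 1
  γ[v; COUNT(*)→h](σ[d>5]((S ⋈[d=a] γ[v; SUM(c)→a](π[c,v](R))))) → 1

== RESULT ==
v | h
q | 1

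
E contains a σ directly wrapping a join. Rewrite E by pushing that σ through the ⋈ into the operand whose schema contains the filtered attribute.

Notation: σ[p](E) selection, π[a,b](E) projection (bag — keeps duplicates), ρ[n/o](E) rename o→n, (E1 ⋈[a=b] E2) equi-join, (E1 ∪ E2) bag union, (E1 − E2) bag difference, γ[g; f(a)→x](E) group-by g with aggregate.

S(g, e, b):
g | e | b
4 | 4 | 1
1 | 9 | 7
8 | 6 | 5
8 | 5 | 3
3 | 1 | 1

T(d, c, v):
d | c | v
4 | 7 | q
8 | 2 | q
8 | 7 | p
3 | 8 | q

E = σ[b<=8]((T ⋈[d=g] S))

σ filters on b, owned by the right side.
E' = (T ⋈[d=g] σ[b<=8](S))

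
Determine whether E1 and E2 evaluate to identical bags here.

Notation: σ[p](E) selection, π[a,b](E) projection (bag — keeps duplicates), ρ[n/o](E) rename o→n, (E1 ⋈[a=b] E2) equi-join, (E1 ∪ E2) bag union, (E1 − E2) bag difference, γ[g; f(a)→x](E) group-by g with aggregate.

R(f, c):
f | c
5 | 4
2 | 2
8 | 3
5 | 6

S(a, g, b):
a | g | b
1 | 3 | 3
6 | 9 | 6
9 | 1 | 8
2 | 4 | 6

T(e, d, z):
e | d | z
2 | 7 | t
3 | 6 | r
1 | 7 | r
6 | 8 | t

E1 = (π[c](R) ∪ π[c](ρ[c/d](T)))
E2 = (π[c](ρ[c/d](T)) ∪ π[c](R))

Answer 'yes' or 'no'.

E1 stepwise |·|:
  R → 4
  π[c](R) → 4
  T → 4
  ρ[c/d](T) → 4
  π[c](ρ[c/d](T)) → 4
  (π[c](R) ∪ π[c](ρ[c/d](T))) → 8
E2 stepwise |·|:
  T → 4
  ρ[c/d](T) → 4
  π[c](ρ[c/d](T)) → 4
  R → 4
  π[c](R) → 4
  (π[c](ρ[c/d](T)) ∪ π[c](R)) → 8

E1 and E2 produce the same multiset:
c
2
3
4
6
6
7
7
8

yes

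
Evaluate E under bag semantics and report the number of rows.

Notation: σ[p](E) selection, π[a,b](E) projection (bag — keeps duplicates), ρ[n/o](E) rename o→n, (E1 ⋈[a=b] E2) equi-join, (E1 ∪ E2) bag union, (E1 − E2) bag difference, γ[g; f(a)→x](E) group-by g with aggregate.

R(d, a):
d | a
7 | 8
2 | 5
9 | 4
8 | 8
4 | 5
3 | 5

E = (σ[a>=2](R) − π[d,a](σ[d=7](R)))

Row counts bottom-up:
  R → 6
  σ[a>=2](R) → 6
  R → 6
  σ[d=7](R) → 1
  π[d,a](σ[d=7](R)) → 1
  (σ[a>=2](R) − π[d,a](σ[d=7](R))) → 5

|E| = 5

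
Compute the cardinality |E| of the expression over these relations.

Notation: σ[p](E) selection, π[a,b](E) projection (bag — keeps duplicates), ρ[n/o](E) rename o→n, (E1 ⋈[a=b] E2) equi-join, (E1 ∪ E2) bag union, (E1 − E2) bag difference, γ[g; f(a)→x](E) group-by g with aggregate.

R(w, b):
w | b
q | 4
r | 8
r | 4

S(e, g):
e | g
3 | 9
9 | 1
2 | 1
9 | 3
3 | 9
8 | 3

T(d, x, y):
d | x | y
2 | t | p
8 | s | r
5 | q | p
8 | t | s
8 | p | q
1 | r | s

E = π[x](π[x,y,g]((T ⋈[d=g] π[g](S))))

Row counts bottom-up:
  T → 6
  S → 6
  π[g](S) → 6
  (T ⋈[d=g] π[g](S)) → 2
  π[x,y,g]((T ⋈[d=g] π[g](S))) → 2
  π[x](π[x,y,g]((T ⋈[d=g] π[g](S)))) → 2

|E| = 2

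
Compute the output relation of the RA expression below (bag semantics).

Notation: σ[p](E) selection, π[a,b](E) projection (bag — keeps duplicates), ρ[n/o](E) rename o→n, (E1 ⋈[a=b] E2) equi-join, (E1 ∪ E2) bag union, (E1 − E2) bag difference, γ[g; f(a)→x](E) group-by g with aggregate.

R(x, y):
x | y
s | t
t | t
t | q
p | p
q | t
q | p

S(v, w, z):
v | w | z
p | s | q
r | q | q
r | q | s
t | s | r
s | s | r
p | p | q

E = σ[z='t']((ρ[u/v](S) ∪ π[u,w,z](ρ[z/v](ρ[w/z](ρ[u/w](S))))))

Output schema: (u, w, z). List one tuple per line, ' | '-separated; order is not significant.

Subexpression sizes:
  S → 6
  ρ[u/v](S) → 6
  S → 6
  ρ[u/w](S) → 6
  ρ[w/z](ρ[u/w](S)) → 6
  ρ[z/v](ρ[w/z](ρ[u/w](S))) → 6
  π[u,w,z](ρ[z/v](ρ[w/z](ρ[u/w](S)))) → 6
  (ρ[u/v](S) ∪ π[u,w,z](ρ[z/v](ρ[w/z](ρ[u/w](S))))) → 12
  σ[z='t']((ρ[u/v](S) ∪ π[u,w,z](ρ[z/v](ρ[w/z](ρ[u/w](S)))))) → 1

== RESULT ==
u | w | z
s | r | t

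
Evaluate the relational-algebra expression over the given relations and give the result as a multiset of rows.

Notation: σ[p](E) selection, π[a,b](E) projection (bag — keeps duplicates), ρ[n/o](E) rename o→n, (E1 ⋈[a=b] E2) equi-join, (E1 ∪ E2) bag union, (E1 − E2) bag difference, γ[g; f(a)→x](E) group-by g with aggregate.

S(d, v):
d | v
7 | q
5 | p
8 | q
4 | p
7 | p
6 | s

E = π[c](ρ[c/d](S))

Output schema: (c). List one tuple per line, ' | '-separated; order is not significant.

Stepwise |·|:
  S → 6
  ρ[c/d](S) → 6
  π[c](ρ[c/d](S)) → 6

== RESULT ==
c
4
5
6
7
7
8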